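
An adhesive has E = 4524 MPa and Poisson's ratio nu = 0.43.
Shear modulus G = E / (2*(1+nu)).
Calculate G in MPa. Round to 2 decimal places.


G = 4524 / (2*(1+0.43))
= 4524 / 2.86
= 1581.82 MPa

1581.82


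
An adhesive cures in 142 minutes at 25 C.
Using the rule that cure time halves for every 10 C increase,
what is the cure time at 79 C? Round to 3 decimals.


Factor = 2^((79 - 25) / 10) = 42.2243
Cure time = 142 / 42.2243
= 3.363 minutes

3.363


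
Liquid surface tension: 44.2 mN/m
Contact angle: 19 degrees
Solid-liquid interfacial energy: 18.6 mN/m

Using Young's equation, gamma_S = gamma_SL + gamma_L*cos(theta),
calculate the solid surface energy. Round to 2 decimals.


gamma_S = 18.6 + 44.2 * cos(19)
= 60.39 mN/m

60.39


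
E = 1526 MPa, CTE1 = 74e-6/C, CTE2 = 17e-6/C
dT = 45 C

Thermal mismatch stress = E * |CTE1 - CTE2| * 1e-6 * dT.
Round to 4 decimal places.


= 1526 * 57e-6 * 45
= 3.9142 MPa

3.9142


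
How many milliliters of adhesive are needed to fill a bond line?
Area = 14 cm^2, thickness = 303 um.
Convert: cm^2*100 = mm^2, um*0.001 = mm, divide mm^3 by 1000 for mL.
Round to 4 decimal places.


= (14 * 100) * (303 * 0.001) / 1000
= 0.4242 mL

0.4242


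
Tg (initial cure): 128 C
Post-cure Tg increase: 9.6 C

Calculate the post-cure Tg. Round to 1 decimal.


Post-cure Tg = 128 + 9.6 = 137.6 C

137.6


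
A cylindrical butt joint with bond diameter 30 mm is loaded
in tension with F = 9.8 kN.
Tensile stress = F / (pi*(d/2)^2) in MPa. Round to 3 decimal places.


Area = pi * (30/2)^2 = 706.8583 mm^2
Stress = 9.8*1000 / 706.8583
= 13.864 MPa

13.864


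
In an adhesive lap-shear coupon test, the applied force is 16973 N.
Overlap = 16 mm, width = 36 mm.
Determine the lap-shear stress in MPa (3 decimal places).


stress = F / (overlap * width)
= 16973 / (16 * 36)
= 29.467 MPa

29.467


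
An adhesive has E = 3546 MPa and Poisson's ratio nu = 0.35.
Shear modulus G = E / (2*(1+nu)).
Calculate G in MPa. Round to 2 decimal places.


G = 3546 / (2*(1+0.35))
= 3546 / 2.70
= 1313.33 MPa

1313.33


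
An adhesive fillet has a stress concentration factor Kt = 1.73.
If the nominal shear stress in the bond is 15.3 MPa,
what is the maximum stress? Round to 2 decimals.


Max stress = 15.3 * 1.73 = 26.47 MPa

26.47


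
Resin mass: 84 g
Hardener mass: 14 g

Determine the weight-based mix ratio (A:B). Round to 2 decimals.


Ratio = 84 / 14 = 6.00

6.00


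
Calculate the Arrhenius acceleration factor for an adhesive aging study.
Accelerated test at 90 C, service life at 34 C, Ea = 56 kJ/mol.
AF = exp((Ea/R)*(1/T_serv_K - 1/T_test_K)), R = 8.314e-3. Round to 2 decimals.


T_test = 363.15 K, T_serv = 307.15 K
Ea/R = 56 / 0.008314 = 6735.63
AF = exp(6735.63 * (1/307.15 - 1/363.15))
= 29.42

29.42


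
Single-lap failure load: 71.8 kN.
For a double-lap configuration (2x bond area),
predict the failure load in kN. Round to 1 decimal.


Failure load = 71.8 * 2 = 143.6 kN

143.6


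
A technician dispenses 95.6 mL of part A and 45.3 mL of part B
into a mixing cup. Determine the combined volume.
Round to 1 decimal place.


Combined volume = 95.6 + 45.3
= 140.9 mL

140.9


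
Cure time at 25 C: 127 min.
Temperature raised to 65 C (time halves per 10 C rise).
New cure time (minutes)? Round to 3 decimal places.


Acceleration factor = 2^(40/10) = 16.0000
New time = 127 / 16.0000 = 7.938 min

7.938


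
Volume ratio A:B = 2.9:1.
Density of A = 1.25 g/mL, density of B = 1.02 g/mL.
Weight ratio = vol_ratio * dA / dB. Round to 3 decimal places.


Wt ratio = 2.9 * 1.25 / 1.02
= 3.554

3.554


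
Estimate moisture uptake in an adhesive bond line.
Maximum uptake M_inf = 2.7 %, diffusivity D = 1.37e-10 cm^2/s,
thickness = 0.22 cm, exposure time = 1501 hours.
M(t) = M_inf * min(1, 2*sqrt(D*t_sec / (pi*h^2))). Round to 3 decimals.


Convert time: 1501 h = 5403600 s
ratio = min(1, 2*sqrt(1.37e-10*5403600/(pi*0.22^2)))
= 0.139551
M(t) = 2.7 * 0.139551 = 0.377%

0.377


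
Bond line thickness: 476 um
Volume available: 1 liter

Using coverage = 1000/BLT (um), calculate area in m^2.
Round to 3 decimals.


1 L = 1e6 mm^3, thickness = 476 um = 0.476 mm
Area = 1e6 / 0.476 mm^2 = (1e6 / 0.476) / 1e6 m^2 = 1000 / 476 m^2
= 2.101 m^2

2.101


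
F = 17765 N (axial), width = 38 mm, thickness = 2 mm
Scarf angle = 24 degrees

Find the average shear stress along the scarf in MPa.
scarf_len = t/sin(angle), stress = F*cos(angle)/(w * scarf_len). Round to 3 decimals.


scarf_len = 2/sin(24 deg) = 4.9172
cos(24 deg) = 0.913545
stress = 17765*0.913545/(38*4.9172) = 86.855 MPa

86.855


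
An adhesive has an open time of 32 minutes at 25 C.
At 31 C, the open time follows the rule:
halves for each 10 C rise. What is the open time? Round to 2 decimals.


Factor = 2^((31-25)/10) = 1.5157
Open time = 32 / 1.5157 = 21.11 min

21.11


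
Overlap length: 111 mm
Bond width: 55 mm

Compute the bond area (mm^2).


Bond area = 111 * 55 = 6105 mm^2

6105


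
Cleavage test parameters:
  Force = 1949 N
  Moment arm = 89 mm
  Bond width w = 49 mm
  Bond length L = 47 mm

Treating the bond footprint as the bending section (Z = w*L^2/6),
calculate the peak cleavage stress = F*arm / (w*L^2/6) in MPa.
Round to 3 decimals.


M = 1949 * 89 = 173461 N*mm
Z = 49 * 47^2 / 6 = 108241 / 6 mm^3
sigma = M / Z = 6 * 173461 / 108241 = 1040766 / 108241
= 9.615 MPa

9.615


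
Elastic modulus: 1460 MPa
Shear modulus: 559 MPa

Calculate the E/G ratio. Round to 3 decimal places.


E / G = 1460 / 559 = 2.612

2.612


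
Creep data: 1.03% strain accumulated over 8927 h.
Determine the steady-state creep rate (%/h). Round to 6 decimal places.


Rate = 1.03 / 8927 = 0.000115 %/h

0.000115


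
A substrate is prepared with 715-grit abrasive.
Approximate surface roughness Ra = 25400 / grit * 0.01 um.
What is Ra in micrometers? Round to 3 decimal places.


Ra = 25400 / 715 * 0.01 = 0.355 um

0.355


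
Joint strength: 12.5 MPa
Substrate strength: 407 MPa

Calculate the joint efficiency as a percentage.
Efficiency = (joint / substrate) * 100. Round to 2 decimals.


Efficiency = (12.5 / 407) * 100 = 3.07%

3.07


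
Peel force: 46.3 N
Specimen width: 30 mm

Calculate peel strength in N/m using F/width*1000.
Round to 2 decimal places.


Peel strength = 46.3 / 30 * 1000 = 1543.33 N/m

1543.33


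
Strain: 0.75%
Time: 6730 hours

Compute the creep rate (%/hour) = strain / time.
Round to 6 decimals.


Creep rate = 0.75 / 6730
= 0.000111 %/h

0.000111


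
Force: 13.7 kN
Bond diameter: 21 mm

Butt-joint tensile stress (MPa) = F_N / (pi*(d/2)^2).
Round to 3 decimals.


F_N = 13.7 * 1000 = 13700.0 N
A = pi*(10.5)^2 = 346.3606 mm^2
stress = 13700.0 / 346.3606 = 39.554 MPa

39.554


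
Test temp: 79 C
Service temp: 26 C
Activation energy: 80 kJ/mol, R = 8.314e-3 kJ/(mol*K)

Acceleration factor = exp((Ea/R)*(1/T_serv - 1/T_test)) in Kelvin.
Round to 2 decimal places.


AF = exp((80/0.008314)*(1/299.15 - 1/352.15))
= 126.60

126.60


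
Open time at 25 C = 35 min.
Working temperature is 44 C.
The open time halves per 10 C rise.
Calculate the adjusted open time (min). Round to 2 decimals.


factor = 2^((44 - 25) / 10) = 3.7321
ot = 35 / 3.7321 = 9.38 min

9.38


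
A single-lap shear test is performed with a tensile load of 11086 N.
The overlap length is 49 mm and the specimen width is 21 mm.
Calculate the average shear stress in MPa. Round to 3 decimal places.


Shear stress = F / (overlap * width)
= 11086 / (49 * 21)
= 11086 / 1029
= 10.774 MPa

10.774


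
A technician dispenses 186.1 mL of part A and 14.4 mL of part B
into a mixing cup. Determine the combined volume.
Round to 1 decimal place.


Combined volume = 186.1 + 14.4
= 200.5 mL

200.5


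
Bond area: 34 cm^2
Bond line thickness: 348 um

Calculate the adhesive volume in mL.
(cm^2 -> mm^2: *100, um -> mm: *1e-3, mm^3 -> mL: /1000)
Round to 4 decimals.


V = 34*100 * 348*1e-3 / 1000
= 1.1832 mL

1.1832


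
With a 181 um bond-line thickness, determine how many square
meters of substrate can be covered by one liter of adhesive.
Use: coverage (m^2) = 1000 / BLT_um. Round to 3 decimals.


Coverage = 1000 / 181 = 5.525 m^2

5.525


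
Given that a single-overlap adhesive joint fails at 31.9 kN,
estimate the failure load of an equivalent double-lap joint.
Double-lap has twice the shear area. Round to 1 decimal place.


Double-lap factor = 2
Expected load = 31.9 * 2 = 63.8 kN

63.8


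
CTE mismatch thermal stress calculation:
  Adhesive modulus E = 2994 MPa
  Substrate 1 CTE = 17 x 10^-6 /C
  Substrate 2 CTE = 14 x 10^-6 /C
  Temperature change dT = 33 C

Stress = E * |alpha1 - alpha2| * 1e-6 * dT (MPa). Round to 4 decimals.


delta_alpha = |17 - 14| = 3 x 10^-6/C
Stress = 2994 * 3e-6 * 33
= 0.2964 MPa

0.2964


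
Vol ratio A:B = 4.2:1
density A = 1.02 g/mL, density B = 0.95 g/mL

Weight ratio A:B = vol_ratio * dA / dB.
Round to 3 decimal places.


Weight ratio = 4.2 * 1.02 / 0.95
= 4.509

4.509


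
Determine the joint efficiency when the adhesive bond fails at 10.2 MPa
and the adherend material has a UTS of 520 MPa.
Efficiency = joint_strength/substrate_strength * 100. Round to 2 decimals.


Joint efficiency = 10.2 / 520 * 100
= 1.96%

1.96


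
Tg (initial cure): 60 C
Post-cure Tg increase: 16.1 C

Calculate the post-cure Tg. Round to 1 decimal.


Post-cure Tg = 60 + 16.1 = 76.1 C

76.1


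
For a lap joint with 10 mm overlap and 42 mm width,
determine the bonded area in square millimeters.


Area = 10 * 42 = 420 mm^2

420


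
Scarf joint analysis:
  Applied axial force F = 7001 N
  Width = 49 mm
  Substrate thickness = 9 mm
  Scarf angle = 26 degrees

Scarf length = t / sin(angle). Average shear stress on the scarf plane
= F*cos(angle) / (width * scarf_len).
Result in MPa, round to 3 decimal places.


Scarf length = 9 / sin(26 deg) = 20.5305 mm
cos(26 deg) = 0.898794
Shear = 7001 * 0.898794 / (49 * 20.5305)
= 6.255 MPa

6.255


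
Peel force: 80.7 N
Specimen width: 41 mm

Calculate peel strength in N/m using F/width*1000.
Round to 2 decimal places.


Peel strength = 80.7 / 41 * 1000 = 1968.29 N/m

1968.29


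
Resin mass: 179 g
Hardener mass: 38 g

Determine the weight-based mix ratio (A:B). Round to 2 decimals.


Ratio = 179 / 38 = 4.71

4.71


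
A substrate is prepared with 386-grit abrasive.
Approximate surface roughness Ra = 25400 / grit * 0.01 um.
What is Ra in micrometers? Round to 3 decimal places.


Ra = 25400 / 386 * 0.01 = 0.658 um

0.658


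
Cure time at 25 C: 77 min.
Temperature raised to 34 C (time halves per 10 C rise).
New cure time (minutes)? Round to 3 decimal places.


Acceleration factor = 2^(9/10) = 1.8661
New time = 77 / 1.8661 = 41.263 min

41.263


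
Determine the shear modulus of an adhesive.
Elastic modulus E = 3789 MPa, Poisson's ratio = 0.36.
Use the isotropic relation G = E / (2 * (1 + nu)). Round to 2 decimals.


G = 3789 / (2*(1+0.36)) = 3789 / 2.72
= 1393.01 MPa

1393.01


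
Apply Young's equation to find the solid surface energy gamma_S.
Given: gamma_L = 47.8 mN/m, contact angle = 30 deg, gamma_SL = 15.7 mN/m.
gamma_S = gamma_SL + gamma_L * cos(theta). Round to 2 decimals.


theta_rad = 30 * pi/180 = 0.523599
gamma_S = 15.7 + 47.8 * cos(0.523599)
= 57.10 mN/m

57.10


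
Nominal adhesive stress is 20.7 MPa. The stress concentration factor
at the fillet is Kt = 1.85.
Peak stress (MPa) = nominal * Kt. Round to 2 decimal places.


Peak = 20.7 * 1.85 = 38.30 MPa

38.30


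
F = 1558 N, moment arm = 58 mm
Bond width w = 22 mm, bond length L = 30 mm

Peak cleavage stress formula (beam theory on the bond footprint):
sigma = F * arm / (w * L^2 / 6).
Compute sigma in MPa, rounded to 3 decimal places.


sigma = (1558 * 58) / (22 * 900 / 6)
= 90364 * 6 / 19800
= 542184 / 19800
= 27.383 MPa

27.383


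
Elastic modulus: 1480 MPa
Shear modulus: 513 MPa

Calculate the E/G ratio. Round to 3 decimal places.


E / G = 1480 / 513 = 2.885

2.885


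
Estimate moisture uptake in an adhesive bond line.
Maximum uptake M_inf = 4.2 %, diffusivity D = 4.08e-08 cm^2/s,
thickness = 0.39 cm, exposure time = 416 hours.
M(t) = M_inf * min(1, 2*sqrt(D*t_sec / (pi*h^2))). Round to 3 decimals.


Convert time: 416 h = 1497600 s
ratio = min(1, 2*sqrt(4.08e-08*1497600/(pi*0.39^2)))
= 0.715185
M(t) = 4.2 * 0.715185 = 3.004%

3.004


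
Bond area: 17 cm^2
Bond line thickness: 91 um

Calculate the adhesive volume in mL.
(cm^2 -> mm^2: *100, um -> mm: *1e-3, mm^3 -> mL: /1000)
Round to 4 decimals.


V = 17*100 * 91*1e-3 / 1000
= 0.1547 mL

0.1547


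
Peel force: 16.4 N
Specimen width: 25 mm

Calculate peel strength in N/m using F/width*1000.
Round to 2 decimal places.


Peel strength = 16.4 / 25 * 1000 = 656.00 N/m

656.00


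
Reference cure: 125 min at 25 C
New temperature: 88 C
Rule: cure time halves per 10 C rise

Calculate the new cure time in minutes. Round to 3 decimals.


factor = 2^((88-25)/10) = 78.7932
t_new = 125 / 78.7932 = 1.586 min

1.586


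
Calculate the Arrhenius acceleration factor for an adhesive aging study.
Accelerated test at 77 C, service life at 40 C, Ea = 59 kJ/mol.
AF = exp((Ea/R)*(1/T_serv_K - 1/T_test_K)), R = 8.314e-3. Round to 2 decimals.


T_test = 350.15 K, T_serv = 313.15 K
Ea/R = 59 / 0.008314 = 7096.46
AF = exp(7096.46 * (1/313.15 - 1/350.15))
= 10.96

10.96


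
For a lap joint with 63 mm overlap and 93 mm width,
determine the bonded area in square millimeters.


Area = 63 * 93 = 5859 mm^2

5859


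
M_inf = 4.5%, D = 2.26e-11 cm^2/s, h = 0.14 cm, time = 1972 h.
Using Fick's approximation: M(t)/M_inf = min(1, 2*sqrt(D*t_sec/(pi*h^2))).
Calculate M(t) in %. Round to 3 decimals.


t = 7099200 s
ratio = min(1, 2*sqrt(2.26e-11*7099200/(pi*0.0196)))
= 0.102091
M(t) = 4.5 * 0.102091 = 0.459%

0.459


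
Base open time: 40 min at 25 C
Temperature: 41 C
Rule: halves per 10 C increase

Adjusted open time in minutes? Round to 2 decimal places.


Acceleration = 2^((41-25)/10) = 3.0314
Open time = 40 / 3.0314 = 13.20 min

13.20


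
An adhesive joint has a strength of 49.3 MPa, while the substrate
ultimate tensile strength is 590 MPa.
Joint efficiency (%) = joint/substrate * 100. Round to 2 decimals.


Efficiency = 49.3 / 590 * 100
= 8.36%

8.36


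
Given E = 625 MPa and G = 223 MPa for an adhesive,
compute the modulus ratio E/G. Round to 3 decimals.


E/G ratio = 625 / 223 = 2.803

2.803


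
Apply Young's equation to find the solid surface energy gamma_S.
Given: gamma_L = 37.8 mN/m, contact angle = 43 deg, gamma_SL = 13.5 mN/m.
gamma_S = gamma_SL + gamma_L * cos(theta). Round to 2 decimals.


theta_rad = 43 * pi/180 = 0.750492
gamma_S = 13.5 + 37.8 * cos(0.750492)
= 41.15 mN/m

41.15


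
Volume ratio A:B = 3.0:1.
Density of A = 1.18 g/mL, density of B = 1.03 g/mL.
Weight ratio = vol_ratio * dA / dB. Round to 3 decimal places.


Wt ratio = 3.0 * 1.18 / 1.03
= 3.437

3.437


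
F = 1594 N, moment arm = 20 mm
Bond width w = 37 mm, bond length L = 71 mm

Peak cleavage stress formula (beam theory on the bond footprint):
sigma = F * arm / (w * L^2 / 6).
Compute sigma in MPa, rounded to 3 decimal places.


sigma = (1594 * 20) / (37 * 5041 / 6)
= 31880 * 6 / 186517
= 191280 / 186517
= 1.026 MPa

1.026


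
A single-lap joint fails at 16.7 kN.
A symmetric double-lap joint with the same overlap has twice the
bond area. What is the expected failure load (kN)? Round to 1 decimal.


Double-lap load = 2 * 16.7 = 33.4 kN

33.4


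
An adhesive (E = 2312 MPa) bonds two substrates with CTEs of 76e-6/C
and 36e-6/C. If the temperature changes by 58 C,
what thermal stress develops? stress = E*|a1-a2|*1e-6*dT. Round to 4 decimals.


Stress = 2312 * |76 - 36| * 1e-6 * 58
= 5.3638 MPa

5.3638


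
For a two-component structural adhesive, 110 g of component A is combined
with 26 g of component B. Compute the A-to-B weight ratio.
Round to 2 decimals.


Weight ratio A:B = 110 / 26
= 4.23

4.23


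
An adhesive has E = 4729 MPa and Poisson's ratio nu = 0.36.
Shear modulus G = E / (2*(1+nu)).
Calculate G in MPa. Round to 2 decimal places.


G = 4729 / (2*(1+0.36))
= 4729 / 2.72
= 1738.60 MPa

1738.60


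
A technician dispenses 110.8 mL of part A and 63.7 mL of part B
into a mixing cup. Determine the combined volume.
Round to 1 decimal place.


Combined volume = 110.8 + 63.7
= 174.5 mL

174.5


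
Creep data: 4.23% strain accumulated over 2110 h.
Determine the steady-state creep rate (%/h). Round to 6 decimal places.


Rate = 4.23 / 2110 = 0.002005 %/h

0.002005


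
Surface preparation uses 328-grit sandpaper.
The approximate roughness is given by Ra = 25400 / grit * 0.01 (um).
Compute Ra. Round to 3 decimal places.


Ra = 25400 / 328 * 0.01
= 254 / 328
= 0.774 um

0.774


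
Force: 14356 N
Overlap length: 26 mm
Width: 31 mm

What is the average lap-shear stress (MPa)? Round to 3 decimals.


Average shear stress = F / (overlap * width)
= 14356 / (26 * 31)
= 17.811 MPa

17.811


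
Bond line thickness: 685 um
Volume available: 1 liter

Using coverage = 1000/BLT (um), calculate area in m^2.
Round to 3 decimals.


1 L = 1e6 mm^3, thickness = 685 um = 0.685 mm
Area = 1e6 / 0.685 mm^2 = (1e6 / 0.685) / 1e6 m^2 = 1000 / 685 m^2
= 1.460 m^2

1.460


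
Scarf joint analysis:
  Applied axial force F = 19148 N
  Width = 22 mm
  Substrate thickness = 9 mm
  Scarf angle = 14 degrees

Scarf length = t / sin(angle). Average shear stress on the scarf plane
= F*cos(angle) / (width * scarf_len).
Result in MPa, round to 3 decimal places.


Scarf length = 9 / sin(14 deg) = 37.2021 mm
cos(14 deg) = 0.970296
Shear = 19148 * 0.970296 / (22 * 37.2021)
= 22.701 MPa

22.701


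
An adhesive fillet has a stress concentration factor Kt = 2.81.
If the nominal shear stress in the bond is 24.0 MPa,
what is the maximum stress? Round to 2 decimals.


Max stress = 24.0 * 2.81 = 67.44 MPa

67.44


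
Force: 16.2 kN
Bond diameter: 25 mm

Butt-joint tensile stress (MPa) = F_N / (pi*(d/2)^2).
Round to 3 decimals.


F_N = 16.2 * 1000 = 16200.0 N
A = pi*(12.5)^2 = 490.8739 mm^2
stress = 16200.0 / 490.8739 = 33.002 MPa

33.002


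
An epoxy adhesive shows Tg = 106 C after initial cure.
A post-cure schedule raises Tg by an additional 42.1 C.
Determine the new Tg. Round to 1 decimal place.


New Tg = 106 + 42.1
= 148.1 C

148.1


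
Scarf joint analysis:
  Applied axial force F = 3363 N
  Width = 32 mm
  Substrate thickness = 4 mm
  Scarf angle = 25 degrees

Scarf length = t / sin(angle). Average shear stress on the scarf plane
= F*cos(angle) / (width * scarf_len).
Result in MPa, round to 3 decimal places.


Scarf length = 4 / sin(25 deg) = 9.4648 mm
cos(25 deg) = 0.906308
Shear = 3363 * 0.906308 / (32 * 9.4648)
= 10.063 MPa

10.063


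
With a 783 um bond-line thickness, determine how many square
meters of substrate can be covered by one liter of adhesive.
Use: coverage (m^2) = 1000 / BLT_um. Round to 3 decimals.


Coverage = 1000 / 783 = 1.277 m^2

1.277


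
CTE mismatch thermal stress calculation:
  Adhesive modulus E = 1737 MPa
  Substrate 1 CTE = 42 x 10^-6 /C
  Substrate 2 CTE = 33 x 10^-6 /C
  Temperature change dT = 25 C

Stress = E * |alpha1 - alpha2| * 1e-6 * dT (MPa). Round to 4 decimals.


delta_alpha = |42 - 33| = 9 x 10^-6/C
Stress = 1737 * 9e-6 * 25
= 0.3908 MPa

0.3908


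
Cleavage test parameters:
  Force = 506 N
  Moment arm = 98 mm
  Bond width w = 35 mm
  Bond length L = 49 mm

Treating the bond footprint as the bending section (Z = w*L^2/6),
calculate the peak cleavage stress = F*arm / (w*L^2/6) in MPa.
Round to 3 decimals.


M = 506 * 98 = 49588 N*mm
Z = 35 * 49^2 / 6 = 84035 / 6 mm^3
sigma = M / Z = 6 * 49588 / 84035 = 297528 / 84035
= 3.541 MPa

3.541


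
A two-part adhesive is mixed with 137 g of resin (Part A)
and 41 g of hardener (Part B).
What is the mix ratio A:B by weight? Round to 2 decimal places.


Mix ratio = mass_A / mass_B
= 137 / 41
= 3.34

3.34


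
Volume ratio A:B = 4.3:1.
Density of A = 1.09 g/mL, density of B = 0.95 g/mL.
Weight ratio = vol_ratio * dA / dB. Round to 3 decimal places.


Wt ratio = 4.3 * 1.09 / 0.95
= 4.934

4.934


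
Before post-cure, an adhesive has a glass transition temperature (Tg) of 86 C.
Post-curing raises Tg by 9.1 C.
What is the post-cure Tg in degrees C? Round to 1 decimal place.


Tg_post = Tg_base + delta_Tg
= 86 + 9.1
= 95.1 C

95.1


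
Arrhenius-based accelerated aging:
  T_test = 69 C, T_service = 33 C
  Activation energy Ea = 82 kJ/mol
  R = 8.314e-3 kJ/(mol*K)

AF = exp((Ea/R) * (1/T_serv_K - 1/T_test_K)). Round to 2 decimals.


T_test_K = 342.15, T_serv_K = 306.15
AF = exp((82/8.314e-3) * (1/306.15 - 1/342.15))
= 29.66

29.66


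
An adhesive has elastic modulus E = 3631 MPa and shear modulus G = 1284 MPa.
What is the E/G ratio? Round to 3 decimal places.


E/G = 3631 / 1284 = 2.828

2.828


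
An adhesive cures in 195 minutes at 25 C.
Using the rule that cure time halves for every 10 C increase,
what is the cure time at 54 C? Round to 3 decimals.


Factor = 2^((54 - 25) / 10) = 7.4643
Cure time = 195 / 7.4643
= 26.124 minutes

26.124


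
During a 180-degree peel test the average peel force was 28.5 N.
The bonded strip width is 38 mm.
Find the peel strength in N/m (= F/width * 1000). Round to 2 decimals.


Peel strength = F/width * 1000
= 28.5 / 38 * 1000
= 750.00 N/m

750.00


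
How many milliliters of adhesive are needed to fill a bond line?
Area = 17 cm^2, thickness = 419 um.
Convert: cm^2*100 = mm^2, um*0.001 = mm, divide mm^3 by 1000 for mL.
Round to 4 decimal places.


= (17 * 100) * (419 * 0.001) / 1000
= 0.7123 mL

0.7123


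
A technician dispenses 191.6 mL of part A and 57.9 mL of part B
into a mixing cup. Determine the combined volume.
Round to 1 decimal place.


Combined volume = 191.6 + 57.9
= 249.5 mL

249.5


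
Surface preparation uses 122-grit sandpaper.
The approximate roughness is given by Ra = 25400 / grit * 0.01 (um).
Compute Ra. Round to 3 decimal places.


Ra = 25400 / 122 * 0.01
= 254 / 122
= 2.082 um

2.082


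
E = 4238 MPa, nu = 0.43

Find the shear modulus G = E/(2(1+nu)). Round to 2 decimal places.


G = 4238 / (2 * 1.43)
= 1481.82 MPa

1481.82


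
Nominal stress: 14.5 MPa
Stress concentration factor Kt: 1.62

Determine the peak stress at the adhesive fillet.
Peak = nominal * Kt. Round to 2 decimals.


Peak stress = 14.5 * 1.62
= 23.49 MPa

23.49


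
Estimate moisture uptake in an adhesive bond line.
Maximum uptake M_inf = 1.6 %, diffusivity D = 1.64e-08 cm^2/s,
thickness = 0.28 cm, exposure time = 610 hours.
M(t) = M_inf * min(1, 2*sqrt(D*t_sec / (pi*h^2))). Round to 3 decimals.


Convert time: 610 h = 2196000 s
ratio = min(1, 2*sqrt(1.64e-08*2196000/(pi*0.28^2)))
= 0.764778
M(t) = 1.6 * 0.764778 = 1.224%

1.224


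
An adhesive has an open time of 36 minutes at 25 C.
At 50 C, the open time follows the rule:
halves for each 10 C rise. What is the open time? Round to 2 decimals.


Factor = 2^((50-25)/10) = 5.6569
Open time = 36 / 5.6569 = 6.36 min

6.36


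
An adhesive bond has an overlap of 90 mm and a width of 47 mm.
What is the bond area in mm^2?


Bond area = overlap * width
= 90 * 47
= 4230 mm^2

4230


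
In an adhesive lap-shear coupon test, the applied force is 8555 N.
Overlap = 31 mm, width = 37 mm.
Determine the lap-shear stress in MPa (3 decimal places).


stress = F / (overlap * width)
= 8555 / (31 * 37)
= 7.459 MPa

7.459


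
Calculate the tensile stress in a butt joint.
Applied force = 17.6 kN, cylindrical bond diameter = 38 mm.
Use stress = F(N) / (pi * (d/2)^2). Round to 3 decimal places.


A = pi * 19.0^2 = 1134.1149 mm^2
sigma = 17600.0 / 1134.1149 = 15.519 MPa

15.519


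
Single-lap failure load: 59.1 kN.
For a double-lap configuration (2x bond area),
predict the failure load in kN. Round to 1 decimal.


Failure load = 59.1 * 2 = 118.2 kN

118.2


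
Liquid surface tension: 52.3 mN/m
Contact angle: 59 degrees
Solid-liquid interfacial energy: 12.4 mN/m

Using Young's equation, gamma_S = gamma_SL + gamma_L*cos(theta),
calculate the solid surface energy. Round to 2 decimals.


gamma_S = 12.4 + 52.3 * cos(59)
= 39.34 mN/m

39.34


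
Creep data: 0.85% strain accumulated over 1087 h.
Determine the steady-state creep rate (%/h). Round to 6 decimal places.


Rate = 0.85 / 1087 = 0.000782 %/h

0.000782


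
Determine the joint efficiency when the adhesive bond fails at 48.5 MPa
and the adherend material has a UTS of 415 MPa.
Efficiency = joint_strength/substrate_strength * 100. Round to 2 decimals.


Joint efficiency = 48.5 / 415 * 100
= 11.69%

11.69


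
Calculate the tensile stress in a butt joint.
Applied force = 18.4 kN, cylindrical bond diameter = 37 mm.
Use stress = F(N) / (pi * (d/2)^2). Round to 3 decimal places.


A = pi * 18.5^2 = 1075.2101 mm^2
sigma = 18400.0 / 1075.2101 = 17.113 MPa

17.113


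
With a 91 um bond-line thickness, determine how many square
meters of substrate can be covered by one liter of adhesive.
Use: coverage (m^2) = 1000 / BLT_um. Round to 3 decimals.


Coverage = 1000 / 91 = 10.989 m^2

10.989


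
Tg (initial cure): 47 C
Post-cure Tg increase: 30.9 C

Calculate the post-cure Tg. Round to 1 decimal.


Post-cure Tg = 47 + 30.9 = 77.9 C

77.9


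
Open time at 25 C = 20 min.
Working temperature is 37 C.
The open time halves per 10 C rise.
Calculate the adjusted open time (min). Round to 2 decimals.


factor = 2^((37 - 25) / 10) = 2.2974
ot = 20 / 2.2974 = 8.71 min

8.71


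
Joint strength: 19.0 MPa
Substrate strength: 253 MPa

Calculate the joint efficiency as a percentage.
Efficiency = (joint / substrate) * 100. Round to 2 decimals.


Efficiency = (19.0 / 253) * 100 = 7.51%

7.51


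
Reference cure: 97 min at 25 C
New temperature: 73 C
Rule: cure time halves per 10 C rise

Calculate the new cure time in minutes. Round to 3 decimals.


factor = 2^((73-25)/10) = 27.8576
t_new = 97 / 27.8576 = 3.482 min

3.482


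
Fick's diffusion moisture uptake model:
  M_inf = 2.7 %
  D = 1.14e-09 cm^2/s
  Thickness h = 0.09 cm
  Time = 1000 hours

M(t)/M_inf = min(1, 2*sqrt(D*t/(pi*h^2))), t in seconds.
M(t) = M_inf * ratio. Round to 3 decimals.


t_sec = 1000 * 3600 = 3600000
ratio = 2*sqrt(1.14e-09*3600000/(pi*0.09^2))
= min(1, 0.803186)
= 0.803186
M(t) = 2.7 * 0.803186 = 2.169 %

2.169


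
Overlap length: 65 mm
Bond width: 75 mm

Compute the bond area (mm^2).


Bond area = 65 * 75 = 4875 mm^2

4875


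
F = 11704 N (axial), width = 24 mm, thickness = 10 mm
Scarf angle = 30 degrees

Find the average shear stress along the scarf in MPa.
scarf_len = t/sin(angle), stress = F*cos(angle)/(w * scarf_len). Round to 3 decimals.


scarf_len = 10/sin(30 deg) = 20.0000
cos(30 deg) = 0.866025
stress = 11704*0.866025/(24*20.0000) = 21.117 MPa

21.117


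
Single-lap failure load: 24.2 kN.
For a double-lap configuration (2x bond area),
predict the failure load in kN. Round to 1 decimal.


Failure load = 24.2 * 2 = 48.4 kN

48.4


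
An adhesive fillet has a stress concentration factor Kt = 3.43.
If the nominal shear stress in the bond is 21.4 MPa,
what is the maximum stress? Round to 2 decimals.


Max stress = 21.4 * 3.43 = 73.40 MPa

73.40


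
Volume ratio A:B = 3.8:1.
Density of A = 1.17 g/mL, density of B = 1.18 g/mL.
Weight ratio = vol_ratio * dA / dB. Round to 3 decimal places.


Wt ratio = 3.8 * 1.17 / 1.18
= 3.768

3.768


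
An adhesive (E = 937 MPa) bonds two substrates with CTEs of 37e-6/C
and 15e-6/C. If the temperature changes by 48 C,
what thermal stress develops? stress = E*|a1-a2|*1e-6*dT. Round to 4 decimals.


Stress = 937 * |37 - 15| * 1e-6 * 48
= 0.9895 MPa

0.9895


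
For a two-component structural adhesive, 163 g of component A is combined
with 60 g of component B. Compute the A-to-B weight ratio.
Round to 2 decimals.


Weight ratio A:B = 163 / 60
= 2.72

2.72


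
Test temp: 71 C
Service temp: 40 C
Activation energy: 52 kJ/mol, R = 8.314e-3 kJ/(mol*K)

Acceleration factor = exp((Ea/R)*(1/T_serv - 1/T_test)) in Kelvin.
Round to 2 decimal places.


AF = exp((52/0.008314)*(1/313.15 - 1/344.15))
= 6.04

6.04


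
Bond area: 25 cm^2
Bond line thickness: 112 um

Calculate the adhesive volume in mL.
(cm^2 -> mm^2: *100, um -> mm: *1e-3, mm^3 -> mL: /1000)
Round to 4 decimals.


V = 25*100 * 112*1e-3 / 1000
= 0.2800 mL

0.2800


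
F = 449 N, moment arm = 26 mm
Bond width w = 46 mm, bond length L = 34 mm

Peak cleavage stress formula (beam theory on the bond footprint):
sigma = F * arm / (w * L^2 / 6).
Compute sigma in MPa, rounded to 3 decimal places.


sigma = (449 * 26) / (46 * 1156 / 6)
= 11674 * 6 / 53176
= 70044 / 53176
= 1.317 MPa

1.317


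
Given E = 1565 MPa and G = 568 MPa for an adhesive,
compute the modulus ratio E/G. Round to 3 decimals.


E/G ratio = 1565 / 568 = 2.755

2.755


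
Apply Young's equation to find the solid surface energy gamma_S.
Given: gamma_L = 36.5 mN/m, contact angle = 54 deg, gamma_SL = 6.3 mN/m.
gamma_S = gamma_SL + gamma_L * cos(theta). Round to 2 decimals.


theta_rad = 54 * pi/180 = 0.942478
gamma_S = 6.3 + 36.5 * cos(0.942478)
= 27.75 mN/m

27.75


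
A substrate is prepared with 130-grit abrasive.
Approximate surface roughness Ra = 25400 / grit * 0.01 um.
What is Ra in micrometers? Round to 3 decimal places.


Ra = 25400 / 130 * 0.01 = 1.954 um

1.954


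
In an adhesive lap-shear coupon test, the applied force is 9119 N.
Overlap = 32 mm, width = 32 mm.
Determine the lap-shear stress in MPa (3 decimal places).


stress = F / (overlap * width)
= 9119 / (32 * 32)
= 8.905 MPa

8.905


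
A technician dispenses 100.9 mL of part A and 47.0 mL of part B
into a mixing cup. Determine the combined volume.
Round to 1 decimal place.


Combined volume = 100.9 + 47.0
= 147.9 mL

147.9


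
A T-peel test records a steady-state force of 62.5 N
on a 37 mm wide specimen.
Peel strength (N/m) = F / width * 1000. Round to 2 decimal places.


Peel strength = 62.5 / 37 * 1000
= 1689.19 N/m

1689.19


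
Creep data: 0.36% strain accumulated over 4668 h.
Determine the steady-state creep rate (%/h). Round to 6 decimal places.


Rate = 0.36 / 4668 = 0.000077 %/h

0.000077


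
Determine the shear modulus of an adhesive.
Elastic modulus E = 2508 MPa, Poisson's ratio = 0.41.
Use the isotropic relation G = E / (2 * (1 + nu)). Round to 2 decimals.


G = 2508 / (2*(1+0.41)) = 2508 / 2.82
= 889.36 MPa

889.36


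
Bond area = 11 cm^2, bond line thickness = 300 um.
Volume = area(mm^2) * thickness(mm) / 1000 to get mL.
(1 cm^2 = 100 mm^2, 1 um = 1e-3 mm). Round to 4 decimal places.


area_mm2 = 11 * 100 = 1100
blt_mm = 300 * 1e-3 = 0.3
vol_mm3 = 1100 * 0.3 = 330.0
vol_mL = 330.0 / 1000 = 0.3300 mL

0.3300


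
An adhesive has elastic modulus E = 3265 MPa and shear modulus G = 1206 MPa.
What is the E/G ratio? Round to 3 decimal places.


E/G = 3265 / 1206 = 2.707

2.707


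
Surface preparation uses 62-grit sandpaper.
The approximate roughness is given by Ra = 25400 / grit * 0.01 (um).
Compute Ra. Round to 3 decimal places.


Ra = 25400 / 62 * 0.01
= 254 / 62
= 4.097 um

4.097


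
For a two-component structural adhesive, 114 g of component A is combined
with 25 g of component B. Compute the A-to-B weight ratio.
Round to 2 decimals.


Weight ratio A:B = 114 / 25
= 4.56

4.56


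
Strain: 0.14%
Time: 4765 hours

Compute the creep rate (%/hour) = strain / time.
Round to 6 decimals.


Creep rate = 0.14 / 4765
= 0.000029 %/h

0.000029


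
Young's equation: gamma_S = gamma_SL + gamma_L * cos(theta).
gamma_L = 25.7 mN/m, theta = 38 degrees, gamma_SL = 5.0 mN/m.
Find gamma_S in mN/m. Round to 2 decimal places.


cos(38 deg) = 0.788011
gamma_S = 5.0 + 25.7 * 0.788011
= 25.25 mN/m

25.25


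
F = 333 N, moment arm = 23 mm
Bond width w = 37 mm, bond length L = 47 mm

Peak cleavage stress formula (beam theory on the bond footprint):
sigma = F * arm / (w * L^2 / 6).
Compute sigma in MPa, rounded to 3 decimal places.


sigma = (333 * 23) / (37 * 2209 / 6)
= 7659 * 6 / 81733
= 45954 / 81733
= 0.562 MPa

0.562


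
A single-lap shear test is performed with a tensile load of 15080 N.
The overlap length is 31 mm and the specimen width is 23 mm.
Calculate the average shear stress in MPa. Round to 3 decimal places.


Shear stress = F / (overlap * width)
= 15080 / (31 * 23)
= 15080 / 713
= 21.150 MPa

21.150


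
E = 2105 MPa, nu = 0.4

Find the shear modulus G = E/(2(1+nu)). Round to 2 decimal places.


G = 2105 / (2 * 1.40)
= 751.79 MPa

751.79


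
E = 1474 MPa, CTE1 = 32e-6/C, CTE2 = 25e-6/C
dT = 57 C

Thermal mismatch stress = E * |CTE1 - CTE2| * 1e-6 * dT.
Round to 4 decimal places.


= 1474 * 7e-6 * 57
= 0.5881 MPa

0.5881


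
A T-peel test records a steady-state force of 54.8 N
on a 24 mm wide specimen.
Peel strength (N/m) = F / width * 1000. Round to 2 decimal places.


Peel strength = 54.8 / 24 * 1000
= 2283.33 N/m

2283.33


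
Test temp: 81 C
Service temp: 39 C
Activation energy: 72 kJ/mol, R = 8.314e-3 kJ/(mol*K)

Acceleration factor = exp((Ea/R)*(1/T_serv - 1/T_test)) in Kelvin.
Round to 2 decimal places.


AF = exp((72/0.008314)*(1/312.15 - 1/354.15))
= 26.85

26.85


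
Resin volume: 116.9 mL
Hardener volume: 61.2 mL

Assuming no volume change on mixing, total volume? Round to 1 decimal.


V_total = 116.9 + 61.2 = 178.1 mL

178.1


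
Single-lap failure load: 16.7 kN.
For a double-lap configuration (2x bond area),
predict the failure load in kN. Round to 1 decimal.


Failure load = 16.7 * 2 = 33.4 kN

33.4


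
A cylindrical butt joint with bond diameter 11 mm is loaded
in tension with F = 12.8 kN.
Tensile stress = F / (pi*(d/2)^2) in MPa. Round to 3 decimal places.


Area = pi * (11/2)^2 = 95.0332 mm^2
Stress = 12.8*1000 / 95.0332
= 134.690 MPa

134.690


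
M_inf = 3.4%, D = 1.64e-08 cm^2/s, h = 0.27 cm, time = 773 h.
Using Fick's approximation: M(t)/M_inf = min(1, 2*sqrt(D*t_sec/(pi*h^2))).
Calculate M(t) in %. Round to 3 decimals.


t = 2782800 s
ratio = min(1, 2*sqrt(1.64e-08*2782800/(pi*0.0729)))
= 0.892800
M(t) = 3.4 * 0.892800 = 3.036%

3.036


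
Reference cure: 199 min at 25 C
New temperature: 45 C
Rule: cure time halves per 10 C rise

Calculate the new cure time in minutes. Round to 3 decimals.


factor = 2^((45-25)/10) = 4.0000
t_new = 199 / 4.0000 = 49.750 min

49.750


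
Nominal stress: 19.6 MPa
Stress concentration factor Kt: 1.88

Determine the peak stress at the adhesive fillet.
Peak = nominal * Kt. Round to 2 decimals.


Peak stress = 19.6 * 1.88
= 36.85 MPa

36.85


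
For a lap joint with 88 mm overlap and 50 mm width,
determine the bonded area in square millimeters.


Area = 88 * 50 = 4400 mm^2

4400


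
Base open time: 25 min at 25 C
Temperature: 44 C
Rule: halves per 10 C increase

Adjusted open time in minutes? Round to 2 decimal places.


Acceleration = 2^((44-25)/10) = 3.7321
Open time = 25 / 3.7321 = 6.70 min

6.70


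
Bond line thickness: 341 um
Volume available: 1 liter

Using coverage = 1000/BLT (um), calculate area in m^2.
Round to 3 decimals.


1 L = 1e6 mm^3, thickness = 341 um = 0.341 mm
Area = 1e6 / 0.341 mm^2 = (1e6 / 0.341) / 1e6 m^2 = 1000 / 341 m^2
= 2.933 m^2

2.933


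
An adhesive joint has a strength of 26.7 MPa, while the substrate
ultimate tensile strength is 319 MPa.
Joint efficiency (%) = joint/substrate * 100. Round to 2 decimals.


Efficiency = 26.7 / 319 * 100
= 8.37%

8.37


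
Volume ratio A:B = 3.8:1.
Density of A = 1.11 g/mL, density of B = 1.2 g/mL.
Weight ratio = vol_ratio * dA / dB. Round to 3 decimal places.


Wt ratio = 3.8 * 1.11 / 1.2
= 3.515

3.515


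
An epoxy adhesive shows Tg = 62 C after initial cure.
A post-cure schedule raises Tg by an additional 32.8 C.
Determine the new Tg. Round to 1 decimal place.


New Tg = 62 + 32.8
= 94.8 C

94.8


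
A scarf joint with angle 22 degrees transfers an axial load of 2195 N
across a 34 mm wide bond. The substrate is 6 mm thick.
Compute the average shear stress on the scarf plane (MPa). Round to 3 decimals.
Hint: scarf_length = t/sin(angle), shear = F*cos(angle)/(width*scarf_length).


scarf_length = 6 / sin(22 deg) = 16.0168 mm
cos(22 deg) = 0.927184
shear stress = 2195 * 0.927184 / (34 * 16.0168)
= 3.737 MPa

3.737


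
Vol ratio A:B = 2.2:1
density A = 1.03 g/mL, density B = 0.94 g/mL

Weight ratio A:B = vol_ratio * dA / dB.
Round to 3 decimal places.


Weight ratio = 2.2 * 1.03 / 0.94
= 2.411

2.411


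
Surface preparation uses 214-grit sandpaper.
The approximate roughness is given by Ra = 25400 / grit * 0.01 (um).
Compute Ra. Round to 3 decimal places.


Ra = 25400 / 214 * 0.01
= 254 / 214
= 1.187 um

1.187


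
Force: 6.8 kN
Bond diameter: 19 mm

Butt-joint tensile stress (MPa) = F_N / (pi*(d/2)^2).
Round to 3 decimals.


F_N = 6.8 * 1000 = 6800.0 N
A = pi*(9.5)^2 = 283.5287 mm^2
stress = 6800.0 / 283.5287 = 23.983 MPa

23.983


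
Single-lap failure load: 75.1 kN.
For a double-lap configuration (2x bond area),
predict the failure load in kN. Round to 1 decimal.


Failure load = 75.1 * 2 = 150.2 kN

150.2


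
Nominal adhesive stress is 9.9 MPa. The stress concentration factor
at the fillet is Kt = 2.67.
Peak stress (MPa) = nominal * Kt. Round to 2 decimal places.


Peak = 9.9 * 2.67 = 26.43 MPa

26.43


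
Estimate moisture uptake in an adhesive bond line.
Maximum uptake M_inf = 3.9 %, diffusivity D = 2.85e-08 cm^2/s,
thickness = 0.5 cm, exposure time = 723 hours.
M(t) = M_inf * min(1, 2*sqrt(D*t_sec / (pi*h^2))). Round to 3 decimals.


Convert time: 723 h = 2602800 s
ratio = min(1, 2*sqrt(2.85e-08*2602800/(pi*0.5^2)))
= 0.614650
M(t) = 3.9 * 0.614650 = 2.397%

2.397


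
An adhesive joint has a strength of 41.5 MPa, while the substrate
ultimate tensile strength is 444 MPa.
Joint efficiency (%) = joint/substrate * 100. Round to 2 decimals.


Efficiency = 41.5 / 444 * 100
= 9.35%

9.35


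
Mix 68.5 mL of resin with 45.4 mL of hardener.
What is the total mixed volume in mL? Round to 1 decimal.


Total = 68.5 + 45.4 = 113.9 mL

113.9


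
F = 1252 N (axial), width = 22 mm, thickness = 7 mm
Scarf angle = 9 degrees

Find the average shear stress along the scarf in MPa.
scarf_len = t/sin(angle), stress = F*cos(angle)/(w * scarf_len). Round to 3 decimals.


scarf_len = 7/sin(9 deg) = 44.7472
cos(9 deg) = 0.987688
stress = 1252*0.987688/(22*44.7472) = 1.256 MPa

1.256


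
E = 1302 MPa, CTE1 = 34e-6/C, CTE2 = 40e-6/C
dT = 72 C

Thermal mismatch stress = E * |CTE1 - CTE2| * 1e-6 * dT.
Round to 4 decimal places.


= 1302 * 6e-6 * 72
= 0.5625 MPa

0.5625


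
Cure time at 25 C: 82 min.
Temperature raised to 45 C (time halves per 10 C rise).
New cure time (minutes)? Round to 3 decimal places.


Acceleration factor = 2^(20/10) = 4.0000
New time = 82 / 4.0000 = 20.500 min

20.500


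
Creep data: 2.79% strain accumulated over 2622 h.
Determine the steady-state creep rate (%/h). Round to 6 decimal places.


Rate = 2.79 / 2622 = 0.001064 %/h

0.001064


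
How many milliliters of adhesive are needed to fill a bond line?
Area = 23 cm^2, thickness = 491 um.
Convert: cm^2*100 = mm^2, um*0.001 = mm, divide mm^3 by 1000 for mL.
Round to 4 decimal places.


= (23 * 100) * (491 * 0.001) / 1000
= 1.1293 mL

1.1293


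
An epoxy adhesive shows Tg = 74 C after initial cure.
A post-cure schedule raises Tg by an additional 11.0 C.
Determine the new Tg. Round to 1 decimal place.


New Tg = 74 + 11.0
= 85.0 C

85.0


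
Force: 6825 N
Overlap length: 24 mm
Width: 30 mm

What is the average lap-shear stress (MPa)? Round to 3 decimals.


Average shear stress = F / (overlap * width)
= 6825 / (24 * 30)
= 9.479 MPa

9.479
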